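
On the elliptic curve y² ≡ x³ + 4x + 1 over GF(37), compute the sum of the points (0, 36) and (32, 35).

(8, 29)

(0, 36) + (32, 35). λ = (35 - 36)/(32 - 0) ≡ 36/32 mod 37. 32⁻¹ ≡ 22 (mod 37), so λ ≡ 15.
  x = λ² - 0 - 32 = 225 - 32 ≡ 8; y = λ·(0 - 8) - 36 ≡ 29. → (8, 29)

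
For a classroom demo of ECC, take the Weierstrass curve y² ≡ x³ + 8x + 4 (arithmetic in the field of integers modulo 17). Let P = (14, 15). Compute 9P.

(5, 4)

Repeated addition: build up to 9P.
2P: tangent at (14, 15): λ = (3·14² + 8)/(2·15) ≡ 1/13. 13⁻¹ ≡ 4 (mod 17), so λ ≡ 1·4 ≡ 4.
  x = λ² - 14 - 14 = 16 - 28 ≡ 5; y = λ·(14 - 5) - 15 ≡ 4. → (5, 4)
3P: (5, 4) + (14, 15). λ = (15 - 4)/(14 - 5) ≡ 11/9 mod 17. 9⁻¹ ≡ 2 (mod 17) since 9·2 = 18 ≡ 1, so λ ≡ 5.
  x = λ² - 5 - 14 = 25 - 19 ≡ 6; y = λ·(5 - 6) - 4 ≡ 8. → (6, 8)
4P: (6, 8) + (14, 15). λ = (15 - 8)/(14 - 6) ≡ 7/8 mod 17. 8⁻¹ ≡ 15 (mod 17), so λ ≡ 3.
  x = λ² - 6 - 14 = 9 - 20 ≡ 6; y = λ·(6 - 6) - 8 ≡ 9. → (6, 9)
5P: (6, 9) + (14, 15). λ = (15 - 9)/(14 - 6) ≡ 6/8 mod 17. 8⁻¹ ≡ 15 (mod 17), so λ ≡ 5.
  x = λ² - 6 - 14 = 25 - 20 ≡ 5; y = λ·(6 - 5) - 9 ≡ 13. → (5, 13)
6P: (5, 13) + (14, 15). λ = (15 - 13)/(14 - 5) ≡ 2/9 mod 17. 9⁻¹ ≡ 2 (mod 17), so λ ≡ 4.
  x = λ² - 5 - 14 = 16 - 19 ≡ 14; y = λ·(5 - 14) - 13 ≡ 2. → (14, 2)
7P: (14, 2) + (14, 15): same x and y₁ ≡ -y₂, so the sum is 𝒪.
8P: 𝒪 + (14, 15) = (14, 15) (identity).
9P: tangent at (14, 15): λ = (3·14² + 8)/(2·15) ≡ 1/13. 13⁻¹ ≡ 4 (mod 17), so λ ≡ 1·4 ≡ 4.
  x = λ² - 14 - 14 = 16 - 28 ≡ 5; y = λ·(14 - 5) - 15 ≡ 4. → (5, 4)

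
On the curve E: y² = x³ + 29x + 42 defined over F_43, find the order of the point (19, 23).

4

2P: tangent at (19, 23): λ = (3·19² + 29)/(2·23) ≡ 37/3. 3⁻¹ ≡ 29 (mod 43) since 3·29 = 87 ≡ 1, so λ ≡ 37·29 ≡ 41.
  x = λ² - 19 - 19 = 1681 - 38 ≡ 9; y = λ·(19 - 9) - 23 ≡ 0. → (9, 0)
3P: (9, 0) + (19, 23). λ = (23 - 0)/(19 - 9) ≡ 23/10 mod 43. 10⁻¹ ≡ 13 (mod 43), so λ ≡ 41.
  x = λ² - 9 - 19 = 1681 - 28 ≡ 19; y = λ·(9 - 19) - 0 ≡ 20. → (19, 20)
4P: (19, 20) + (19, 23): same x and y₁ ≡ -y₂, so the sum is ∞.
4P = ∞, so the order is 4.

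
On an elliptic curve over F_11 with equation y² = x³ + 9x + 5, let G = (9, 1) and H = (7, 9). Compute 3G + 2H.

O

First 3G:
Repeated addition: build up to 3G.
2G: tangent at (9, 1): λ = (3·9² + 9)/(2·1) ≡ 10/2. 2⁻¹ ≡ 6 (mod 11), so λ ≡ 10·6 ≡ 5.
  x = λ² - 9 - 9 = 25 - 18 ≡ 7; y = λ·(9 - 7) - 1 ≡ 9. → (7, 9)
3G: (7, 9) + (9, 1). λ = (1 - 9)/(9 - 7) ≡ 3/2 mod 11. 2⁻¹ ≡ 6 (mod 11) since 2·6 = 12 ≡ 1, so λ ≡ 7.
  x = λ² - 7 - 9 = 49 - 16 ≡ 0; y = λ·(7 - 0) - 9 ≡ 7. → (0, 7)
3G = (0, 7).
Next 2H:
Repeated addition: build up to 2H.
2H: tangent at (7, 9): λ = (3·7² + 9)/(2·9) ≡ 2/7. 7⁻¹ ≡ 8 (mod 11) since 7·8 = 56 ≡ 1, so λ ≡ 2·8 ≡ 5.
  x = λ² - 7 - 7 = 25 - 14 ≡ 0; y = λ·(7 - 0) - 9 ≡ 4. → (0, 4)
2H = (0, 4).
Finally 3G + 2H:
(0, 7) + (0, 4): same x and y₁ ≡ -y₂, so the sum is the point at infinity.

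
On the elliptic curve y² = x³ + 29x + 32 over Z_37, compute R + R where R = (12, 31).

(24, 23)

tangent at (12, 31): λ = (3·12² + 29)/(2·31) ≡ 17/25. 25⁻¹ ≡ 3 (mod 37) since 25·3 = 75 ≡ 1, so λ ≡ 17·3 ≡ 14.
  x = λ² - 12 - 12 = 196 - 24 ≡ 24; y = λ·(12 - 24) - 31 ≡ 23. → (24, 23)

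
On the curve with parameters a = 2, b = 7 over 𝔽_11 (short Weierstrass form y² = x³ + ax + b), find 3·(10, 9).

Write Q = (10, 9).
Repeated addition: build up to 3Q.
2Q: tangent at (10, 9): λ = (3·10² + 2)/(2·9) ≡ 5/7. 7⁻¹ ≡ 8 (mod 11), so λ ≡ 5·8 ≡ 7.
  x = λ² - 10 - 10 = 49 - 20 ≡ 7; y = λ·(10 - 7) - 9 ≡ 1. → (7, 1)
3Q: (7, 1) + (10, 9). λ = (9 - 1)/(10 - 7) ≡ 8/3 mod 11. 3⁻¹ ≡ 4 (mod 11), so λ ≡ 10.
  x = λ² - 7 - 10 = 100 - 17 ≡ 6; y = λ·(7 - 6) - 1 ≡ 9. → (6, 9)

(6, 9)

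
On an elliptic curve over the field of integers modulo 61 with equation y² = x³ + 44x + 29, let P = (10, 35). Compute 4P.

(4, 56)

Repeated addition: build up to 4P.
2P: tangent at (10, 35): λ = (3·10² + 44)/(2·35) ≡ 39/9. 9⁻¹ ≡ 34 (mod 61), so λ ≡ 39·34 ≡ 45.
  x = λ² - 10 - 10 = 2025 - 20 ≡ 53; y = λ·(10 - 53) - 35 ≡ 43. → (53, 43)
3P: (53, 43) + (10, 35). λ = (35 - 43)/(10 - 53) ≡ 53/18 mod 61. 18⁻¹ ≡ 17 (mod 61) since 18·17 = 306 ≡ 1, so λ ≡ 47.
  x = λ² - 53 - 10 = 2209 - 63 ≡ 11; y = λ·(53 - 11) - 43 ≡ 40. → (11, 40)
4P: (11, 40) + (10, 35). λ = (35 - 40)/(10 - 11) ≡ 56/60 mod 61. 60⁻¹ ≡ 60 (mod 61), so λ ≡ 5.
  x = λ² - 11 - 10 = 25 - 21 ≡ 4; y = λ·(11 - 4) - 40 ≡ 56. → (4, 56)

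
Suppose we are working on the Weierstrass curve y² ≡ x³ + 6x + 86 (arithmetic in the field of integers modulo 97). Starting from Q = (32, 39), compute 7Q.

Repeated addition: build up to 7Q.
2Q: tangent at (32, 39): λ = (3·32² + 6)/(2·39) ≡ 71/78. 78⁻¹ ≡ 51 (mod 97) since 78·51 = 3978 ≡ 1, so λ ≡ 71·51 ≡ 32.
  x = λ² - 32 - 32 = 1024 - 64 ≡ 87; y = λ·(32 - 87) - 39 ≡ 44. → (87, 44)
3Q: (87, 44) + (32, 39). λ = (39 - 44)/(32 - 87) ≡ 92/42 mod 97. 42⁻¹ ≡ 67 (mod 97) since 42·67 = 2814 ≡ 1, so λ ≡ 53.
  x = λ² - 87 - 32 = 2809 - 119 ≡ 71; y = λ·(87 - 71) - 44 ≡ 28. → (71, 28)
4Q: (71, 28) + (32, 39). λ = (39 - 28)/(32 - 71) ≡ 11/58 mod 97. 58⁻¹ ≡ 92 (mod 97), so λ ≡ 42.
  x = λ² - 71 - 32 = 1764 - 103 ≡ 12; y = λ·(71 - 12) - 28 ≡ 25. → (12, 25)
5Q: (12, 25) + (32, 39). λ = (39 - 25)/(32 - 12) ≡ 14/20 mod 97. 20⁻¹ ≡ 34 (mod 97), so λ ≡ 88.
  x = λ² - 12 - 32 = 7744 - 44 ≡ 37; y = λ·(12 - 37) - 25 ≡ 6. → (37, 6)
6Q: (37, 6) + (32, 39). λ = (39 - 6)/(32 - 37) ≡ 33/92 mod 97. 92⁻¹ ≡ 58 (mod 97) since 92·58 = 5336 ≡ 1, so λ ≡ 71.
  x = λ² - 37 - 32 = 5041 - 69 ≡ 25; y = λ·(37 - 25) - 6 ≡ 70. → (25, 70)
7Q: (25, 70) + (32, 39). λ = (39 - 70)/(32 - 25) ≡ 66/7 mod 97. 7⁻¹ ≡ 14 (mod 97), so λ ≡ 51.
  x = λ² - 25 - 32 = 2601 - 57 ≡ 22; y = λ·(25 - 22) - 70 ≡ 83. → (22, 83)

(22, 83)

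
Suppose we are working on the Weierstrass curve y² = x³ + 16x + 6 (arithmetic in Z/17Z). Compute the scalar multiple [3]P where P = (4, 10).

(8, 0)

Repeated addition: build up to 3P.
2P: tangent at (4, 10): λ = (3·4² + 16)/(2·10) ≡ 13/3. 3⁻¹ ≡ 6 (mod 17) since 3·6 = 18 ≡ 1, so λ ≡ 13·6 ≡ 10.
  x = λ² - 4 - 4 = 100 - 8 ≡ 7; y = λ·(4 - 7) - 10 ≡ 11. → (7, 11)
3P: (7, 11) + (4, 10). λ = (10 - 11)/(4 - 7) ≡ 16/14 mod 17. 14⁻¹ ≡ 11 (mod 17), so λ ≡ 6.
  x = λ² - 7 - 4 = 36 - 11 ≡ 8; y = λ·(7 - 8) - 11 ≡ 0. → (8, 0)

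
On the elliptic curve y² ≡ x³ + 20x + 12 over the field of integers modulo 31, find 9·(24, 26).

Write Q = (24, 26).
Repeated addition: build up to 9Q.
2Q: tangent at (24, 26): λ = (3·24² + 20)/(2·26) ≡ 12/21. 21⁻¹ ≡ 3 (mod 31) since 21·3 = 63 ≡ 1, so λ ≡ 12·3 ≡ 5.
  x = λ² - 24 - 24 = 25 - 48 ≡ 8; y = λ·(24 - 8) - 26 ≡ 23. → (8, 23)
3Q: (8, 23) + (24, 26). λ = (26 - 23)/(24 - 8) ≡ 3/16 mod 31. 16⁻¹ ≡ 2 (mod 31) since 16·2 = 32 ≡ 1, so λ ≡ 6.
  x = λ² - 8 - 24 = 36 - 32 ≡ 4; y = λ·(8 - 4) - 23 ≡ 1. → (4, 1)
4Q: (4, 1) + (24, 26). λ = (26 - 1)/(24 - 4) ≡ 25/20 mod 31. 20⁻¹ ≡ 14 (mod 31), so λ ≡ 9.
  x = λ² - 4 - 24 = 81 - 28 ≡ 22; y = λ·(4 - 22) - 1 ≡ 23. → (22, 23)
5Q: (22, 23) + (24, 26). λ = (26 - 23)/(24 - 22) ≡ 3/2 mod 31. 2⁻¹ ≡ 16 (mod 31) since 2·16 = 32 ≡ 1, so λ ≡ 17.
  x = λ² - 22 - 24 = 289 - 46 ≡ 26; y = λ·(22 - 26) - 23 ≡ 2. → (26, 2)
6Q: (26, 2) + (24, 26). λ = (26 - 2)/(24 - 26) ≡ 24/29 mod 31. 29⁻¹ ≡ 15 (mod 31), so λ ≡ 19.
  x = λ² - 26 - 24 = 361 - 50 ≡ 1; y = λ·(26 - 1) - 2 ≡ 8. → (1, 8)
7Q: (1, 8) + (24, 26). λ = (26 - 8)/(24 - 1) ≡ 18/23 mod 31. 23⁻¹ ≡ 27 (mod 31) since 23·27 = 621 ≡ 1, so λ ≡ 21.
  x = λ² - 1 - 24 = 441 - 25 ≡ 13; y = λ·(1 - 13) - 8 ≡ 19. → (13, 19)
8Q: (13, 19) + (24, 26). λ = (26 - 19)/(24 - 13) ≡ 7/11 mod 31. 11⁻¹ ≡ 17 (mod 31) since 11·17 = 187 ≡ 1, so λ ≡ 26.
  x = λ² - 13 - 24 = 676 - 37 ≡ 19; y = λ·(13 - 19) - 19 ≡ 11. → (19, 11)
9Q: (19, 11) + (24, 26). λ = (26 - 11)/(24 - 19) ≡ 15/5 mod 31. 5⁻¹ ≡ 25 (mod 31), so λ ≡ 3.
  x = λ² - 19 - 24 = 9 - 43 ≡ 28; y = λ·(19 - 28) - 11 ≡ 24. → (28, 24)

(28, 24)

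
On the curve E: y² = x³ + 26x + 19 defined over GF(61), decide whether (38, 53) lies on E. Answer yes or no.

y² = 53² ≡ 3; x³ + 26x + 19 = 55879 ≡ 3 (mod 61). 3 = 3.

yes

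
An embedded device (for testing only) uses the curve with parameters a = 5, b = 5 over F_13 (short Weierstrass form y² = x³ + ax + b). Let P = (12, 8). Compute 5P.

(12, 5)

Repeated addition: build up to 5P.
2P: tangent at (12, 8): λ = (3·12² + 5)/(2·8) ≡ 8/3. 3⁻¹ ≡ 9 (mod 13), so λ ≡ 8·9 ≡ 7.
  x = λ² - 12 - 12 = 49 - 24 ≡ 12; y = λ·(12 - 12) - 8 ≡ 5. → (12, 5)
3P: (12, 5) + (12, 8): same x and y₁ ≡ -y₂, so the sum is 𝒪.
4P: 𝒪 + (12, 8) = (12, 8) (identity).
5P: tangent at (12, 8): λ = (3·12² + 5)/(2·8) ≡ 8/3. 3⁻¹ ≡ 9 (mod 13), so λ ≡ 8·9 ≡ 7.
  x = λ² - 12 - 12 = 49 - 24 ≡ 12; y = λ·(12 - 12) - 8 ≡ 5. → (12, 5)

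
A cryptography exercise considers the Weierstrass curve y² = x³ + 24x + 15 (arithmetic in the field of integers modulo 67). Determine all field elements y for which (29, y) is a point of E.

none

x³ + 24x + 15 = 25100 ≡ 42 (mod 67).
42 is a non-residue mod 67; no y exists.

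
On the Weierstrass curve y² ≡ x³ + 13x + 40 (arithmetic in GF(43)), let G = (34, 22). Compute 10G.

(15, 16)

Double-and-add on 10 = (1010)₂. Start with G = (34, 22) for the leading 1-bit.
double: tangent at (34, 22): λ = (3·34² + 13)/(2·22) ≡ 41/1. 1⁻¹ ≡ 1 (mod 43), so λ ≡ 41·1 ≡ 41.
  x = λ² - 34 - 34 = 1681 - 68 ≡ 22; y = λ·(34 - 22) - 22 ≡ 40. → (22, 40)
double: tangent at (22, 40): λ = (3·22² + 13)/(2·40) ≡ 3/37. 37⁻¹ ≡ 7 (mod 43), so λ ≡ 3·7 ≡ 21.
  x = λ² - 22 - 22 = 441 - 44 ≡ 10; y = λ·(22 - 10) - 40 ≡ 40. → (10, 40)
add G: (10, 40) + (34, 22). λ = (22 - 40)/(34 - 10) ≡ 25/24 mod 43. 24⁻¹ ≡ 9 (mod 43) since 24·9 = 216 ≡ 1, so λ ≡ 10.
  x = λ² - 10 - 34 = 100 - 44 ≡ 13; y = λ·(10 - 13) - 40 ≡ 16. → (13, 16)
double: tangent at (13, 16): λ = (3·13² + 13)/(2·16) ≡ 4/32. 32⁻¹ ≡ 39 (mod 43) since 32·39 = 1248 ≡ 1, so λ ≡ 4·39 ≡ 27.
  x = λ² - 13 - 13 = 729 - 26 ≡ 15; y = λ·(13 - 15) - 16 ≡ 16. → (15, 16)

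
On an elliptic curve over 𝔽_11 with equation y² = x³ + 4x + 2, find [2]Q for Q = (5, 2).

(4, 4)

tangent at (5, 2): λ = (3·5² + 4)/(2·2) ≡ 2/4. 4⁻¹ ≡ 3 (mod 11), so λ ≡ 2·3 ≡ 6.
  x = λ² - 5 - 5 = 36 - 10 ≡ 4; y = λ·(5 - 4) - 2 ≡ 4. → (4, 4)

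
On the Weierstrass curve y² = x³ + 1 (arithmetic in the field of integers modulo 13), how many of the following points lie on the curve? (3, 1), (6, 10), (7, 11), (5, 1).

1

(3, 1): 1² ≡ 1, rhs ≡ 2 → off.
(6, 10): 10² ≡ 9, rhs ≡ 9 → on.
(7, 11): 11² ≡ 4, rhs ≡ 6 → off.
(5, 1): 1² ≡ 1, rhs ≡ 9 → off.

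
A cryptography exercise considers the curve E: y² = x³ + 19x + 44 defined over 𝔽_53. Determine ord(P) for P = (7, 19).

2P: tangent at (7, 19): λ = (3·7² + 19)/(2·19) ≡ 7/38. 38⁻¹ ≡ 7 (mod 53), so λ ≡ 7·7 ≡ 49.
  x = λ² - 7 - 7 = 2401 - 14 ≡ 2; y = λ·(7 - 2) - 19 ≡ 14. → (2, 14)
3P: (2, 14) + (7, 19). λ = (19 - 14)/(7 - 2) ≡ 5/5 mod 53. 5⁻¹ ≡ 32 (mod 53) since 5·32 = 160 ≡ 1, so λ ≡ 1.
  x = λ² - 2 - 7 = 1 - 9 ≡ 45; y = λ·(2 - 45) - 14 ≡ 49. → (45, 49)
4P: (45, 49) + (7, 19). λ = (19 - 49)/(7 - 45) ≡ 23/15 mod 53. 15⁻¹ ≡ 46 (mod 53), so λ ≡ 51.
  x = λ² - 45 - 7 = 2601 - 52 ≡ 5; y = λ·(45 - 5) - 49 ≡ 30. → (5, 30)
5P: (5, 30) + (7, 19). λ = (19 - 30)/(7 - 5) ≡ 42/2 mod 53. 2⁻¹ ≡ 27 (mod 53) since 2·27 = 54 ≡ 1, so λ ≡ 21.
  x = λ² - 5 - 7 = 441 - 12 ≡ 5; y = λ·(5 - 5) - 30 ≡ 23. → (5, 23)
6P: (5, 23) + (7, 19). λ = (19 - 23)/(7 - 5) ≡ 49/2 mod 53. 2⁻¹ ≡ 27 (mod 53), so λ ≡ 51.
  x = λ² - 5 - 7 = 2601 - 12 ≡ 45; y = λ·(5 - 45) - 23 ≡ 4. → (45, 4)
7P: (45, 4) + (7, 19). λ = (19 - 4)/(7 - 45) ≡ 15/15 mod 53. 15⁻¹ ≡ 46 (mod 53) since 15·46 = 690 ≡ 1, so λ ≡ 1.
  x = λ² - 45 - 7 = 1 - 52 ≡ 2; y = λ·(45 - 2) - 4 ≡ 39. → (2, 39)
8P: (2, 39) + (7, 19). λ = (19 - 39)/(7 - 2) ≡ 33/5 mod 53. 5⁻¹ ≡ 32 (mod 53) since 5·32 = 160 ≡ 1, so λ ≡ 49.
  x = λ² - 2 - 7 = 2401 - 9 ≡ 7; y = λ·(2 - 7) - 39 ≡ 34. → (7, 34)
9P: (7, 34) + (7, 19): same x and y₁ ≡ -y₂, so the sum is the point at infinity.
9P = the point at infinity, so the order is 9.

9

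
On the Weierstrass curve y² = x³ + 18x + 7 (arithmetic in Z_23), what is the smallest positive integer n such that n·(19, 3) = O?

11

2P: tangent at (19, 3): λ = (3·19² + 18)/(2·3) ≡ 20/6. 6⁻¹ ≡ 4 (mod 23) since 6·4 = 24 ≡ 1, so λ ≡ 20·4 ≡ 11.
  x = λ² - 19 - 19 = 121 - 38 ≡ 14; y = λ·(19 - 14) - 3 ≡ 6. → (14, 6)
3P: (14, 6) + (19, 3). λ = (3 - 6)/(19 - 14) ≡ 20/5 mod 23. 5⁻¹ ≡ 14 (mod 23), so λ ≡ 4.
  x = λ² - 14 - 19 = 16 - 33 ≡ 6; y = λ·(14 - 6) - 6 ≡ 3. → (6, 3)
4P: (6, 3) + (19, 3). λ = (3 - 3)/(19 - 6) ≡ 0/13 mod 23. 13⁻¹ ≡ 16 (mod 23), so λ ≡ 0.
  x = λ² - 6 - 19 = 0 - 25 ≡ 21; y = λ·(6 - 21) - 3 ≡ 20. → (21, 20)
5P: (21, 20) + (19, 3). λ = (3 - 20)/(19 - 21) ≡ 6/21 mod 23. 21⁻¹ ≡ 11 (mod 23), so λ ≡ 20.
  x = λ² - 21 - 19 = 400 - 40 ≡ 15; y = λ·(21 - 15) - 20 ≡ 8. → (15, 8)
6P: (15, 8) + (19, 3). λ = (3 - 8)/(19 - 15) ≡ 18/4 mod 23. 4⁻¹ ≡ 6 (mod 23), so λ ≡ 16.
  x = λ² - 15 - 19 = 256 - 34 ≡ 15; y = λ·(15 - 15) - 8 ≡ 15. → (15, 15)
7P: (15, 15) + (19, 3). λ = (3 - 15)/(19 - 15) ≡ 11/4 mod 23. 4⁻¹ ≡ 6 (mod 23) since 4·6 = 24 ≡ 1, so λ ≡ 20.
  x = λ² - 15 - 19 = 400 - 34 ≡ 21; y = λ·(15 - 21) - 15 ≡ 3. → (21, 3)
8P: (21, 3) + (19, 3). λ = (3 - 3)/(19 - 21) ≡ 0/21 mod 23. 21⁻¹ ≡ 11 (mod 23), so λ ≡ 0.
  x = λ² - 21 - 19 = 0 - 40 ≡ 6; y = λ·(21 - 6) - 3 ≡ 20. → (6, 20)
9P: (6, 20) + (19, 3). λ = (3 - 20)/(19 - 6) ≡ 6/13 mod 23. 13⁻¹ ≡ 16 (mod 23), so λ ≡ 4.
  x = λ² - 6 - 19 = 16 - 25 ≡ 14; y = λ·(6 - 14) - 20 ≡ 17. → (14, 17)
10P: (14, 17) + (19, 3). λ = (3 - 17)/(19 - 14) ≡ 9/5 mod 23. 5⁻¹ ≡ 14 (mod 23), so λ ≡ 11.
  x = λ² - 14 - 19 = 121 - 33 ≡ 19; y = λ·(14 - 19) - 17 ≡ 20. → (19, 20)
11P: (19, 20) + (19, 3): same x and y₁ ≡ -y₂, so the sum is O.
11P = O, so the order is 11.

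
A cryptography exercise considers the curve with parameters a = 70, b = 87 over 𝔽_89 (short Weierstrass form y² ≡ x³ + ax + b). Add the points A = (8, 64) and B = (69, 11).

(30, 66)

(8, 64) + (69, 11). λ = (11 - 64)/(69 - 8) ≡ 36/61 mod 89. 61⁻¹ ≡ 54 (mod 89) since 61·54 = 3294 ≡ 1, so λ ≡ 75.
  x = λ² - 8 - 69 = 5625 - 77 ≡ 30; y = λ·(8 - 30) - 64 ≡ 66. → (30, 66)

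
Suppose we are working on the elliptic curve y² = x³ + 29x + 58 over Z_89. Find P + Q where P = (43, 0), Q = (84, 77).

(1, 55)

(43, 0) + (84, 77). λ = (77 - 0)/(84 - 43) ≡ 77/41 mod 89. 41⁻¹ ≡ 76 (mod 89), so λ ≡ 67.
  x = λ² - 43 - 84 = 4489 - 127 ≡ 1; y = λ·(43 - 1) - 0 ≡ 55. → (1, 55)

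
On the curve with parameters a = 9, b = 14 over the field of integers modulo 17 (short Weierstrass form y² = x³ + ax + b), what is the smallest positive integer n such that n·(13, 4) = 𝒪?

12

2P: tangent at (13, 4): λ = (3·13² + 9)/(2·4) ≡ 6/8. 8⁻¹ ≡ 15 (mod 17) since 8·15 = 120 ≡ 1, so λ ≡ 6·15 ≡ 5.
  x = λ² - 13 - 13 = 25 - 26 ≡ 16; y = λ·(13 - 16) - 4 ≡ 15. → (16, 15)
3P: (16, 15) + (13, 4). λ = (4 - 15)/(13 - 16) ≡ 6/14 mod 17. 14⁻¹ ≡ 11 (mod 17), so λ ≡ 15.
  x = λ² - 16 - 13 = 225 - 29 ≡ 9; y = λ·(16 - 9) - 15 ≡ 5. → (9, 5)
4P: (9, 5) + (13, 4). λ = (4 - 5)/(13 - 9) ≡ 16/4 mod 17. 4⁻¹ ≡ 13 (mod 17), so λ ≡ 4.
  x = λ² - 9 - 13 = 16 - 22 ≡ 11; y = λ·(9 - 11) - 5 ≡ 4. → (11, 4)
5P: (11, 4) + (13, 4). λ = (4 - 4)/(13 - 11) ≡ 0/2 mod 17. 2⁻¹ ≡ 9 (mod 17), so λ ≡ 0.
  x = λ² - 11 - 13 = 0 - 24 ≡ 10; y = λ·(11 - 10) - 4 ≡ 13. → (10, 13)
6P: (10, 13) + (13, 4). λ = (4 - 13)/(13 - 10) ≡ 8/3 mod 17. 3⁻¹ ≡ 6 (mod 17), so λ ≡ 14.
  x = λ² - 10 - 13 = 196 - 23 ≡ 3; y = λ·(10 - 3) - 13 ≡ 0. → (3, 0)
7P: (3, 0) + (13, 4). λ = (4 - 0)/(13 - 3) ≡ 4/10 mod 17. 10⁻¹ ≡ 12 (mod 17), so λ ≡ 14.
  x = λ² - 3 - 13 = 196 - 16 ≡ 10; y = λ·(3 - 10) - 0 ≡ 4. → (10, 4)
8P: (10, 4) + (13, 4). λ = (4 - 4)/(13 - 10) ≡ 0/3 mod 17. 3⁻¹ ≡ 6 (mod 17) since 3·6 = 18 ≡ 1, so λ ≡ 0.
  x = λ² - 10 - 13 = 0 - 23 ≡ 11; y = λ·(10 - 11) - 4 ≡ 13. → (11, 13)
9P: (11, 13) + (13, 4). λ = (4 - 13)/(13 - 11) ≡ 8/2 mod 17. 2⁻¹ ≡ 9 (mod 17), so λ ≡ 4.
  x = λ² - 11 - 13 = 16 - 24 ≡ 9; y = λ·(11 - 9) - 13 ≡ 12. → (9, 12)
10P: (9, 12) + (13, 4). λ = (4 - 12)/(13 - 9) ≡ 9/4 mod 17. 4⁻¹ ≡ 13 (mod 17), so λ ≡ 15.
  x = λ² - 9 - 13 = 225 - 22 ≡ 16; y = λ·(9 - 16) - 12 ≡ 2. → (16, 2)
11P: (16, 2) + (13, 4). λ = (4 - 2)/(13 - 16) ≡ 2/14 mod 17. 14⁻¹ ≡ 11 (mod 17), so λ ≡ 5.
  x = λ² - 16 - 13 = 25 - 29 ≡ 13; y = λ·(16 - 13) - 2 ≡ 13. → (13, 13)
12P: (13, 13) + (13, 4): same x and y₁ ≡ -y₂, so the sum is 𝒪.
12P = 𝒪, so the order is 12.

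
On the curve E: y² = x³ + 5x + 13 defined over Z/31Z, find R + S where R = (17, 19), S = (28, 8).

(18, 13)

(17, 19) + (28, 8). λ = (8 - 19)/(28 - 17) ≡ 20/11 mod 31. 11⁻¹ ≡ 17 (mod 31), so λ ≡ 30.
  x = λ² - 17 - 28 = 900 - 45 ≡ 18; y = λ·(17 - 18) - 19 ≡ 13. → (18, 13)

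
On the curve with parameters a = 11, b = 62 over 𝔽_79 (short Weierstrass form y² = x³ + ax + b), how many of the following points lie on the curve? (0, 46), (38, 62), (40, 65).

3

(0, 46): 46² ≡ 62, rhs ≡ 62 → on.
(38, 62): 62² ≡ 52, rhs ≡ 52 → on.
(40, 65): 65² ≡ 38, rhs ≡ 38 → on.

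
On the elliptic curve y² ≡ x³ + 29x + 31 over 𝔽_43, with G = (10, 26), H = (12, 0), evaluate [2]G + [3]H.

First 2G:
Repeated addition: build up to 2G.
2G: tangent at (10, 26): λ = (3·10² + 29)/(2·26) ≡ 28/9. 9⁻¹ ≡ 24 (mod 43), so λ ≡ 28·24 ≡ 27.
  x = λ² - 10 - 10 = 729 - 20 ≡ 21; y = λ·(10 - 21) - 26 ≡ 21. → (21, 21)
2G = (21, 21).
Next 3H:
Repeated addition: build up to 3H.
2H: (12, 0) + (12, 0): same x and y₁ ≡ -y₂, so the sum is O.
3H: O + (12, 0) = (12, 0) (identity).
3H = (12, 0).
Finally 2G + 3H:
(21, 21) + (12, 0). λ = (0 - 21)/(12 - 21) ≡ 22/34 mod 43. 34⁻¹ ≡ 19 (mod 43), so λ ≡ 31.
  x = λ² - 21 - 12 = 961 - 33 ≡ 25; y = λ·(21 - 25) - 21 ≡ 27. → (25, 27)

(25, 27)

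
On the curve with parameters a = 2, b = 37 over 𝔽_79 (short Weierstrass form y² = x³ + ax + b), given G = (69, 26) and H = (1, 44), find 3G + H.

(29, 28)

First 3G:
Repeated addition: build up to 3G.
2G: tangent at (69, 26): λ = (3·69² + 2)/(2·26) ≡ 65/52. 52⁻¹ ≡ 38 (mod 79), so λ ≡ 65·38 ≡ 21.
  x = λ² - 69 - 69 = 441 - 138 ≡ 66; y = λ·(69 - 66) - 26 ≡ 37. → (66, 37)
3G: (66, 37) + (69, 26). λ = (26 - 37)/(69 - 66) ≡ 68/3 mod 79. 3⁻¹ ≡ 53 (mod 79), so λ ≡ 49.
  x = λ² - 66 - 69 = 2401 - 135 ≡ 54; y = λ·(66 - 54) - 37 ≡ 77. → (54, 77)
3G = (54, 77).
Finally 3G + H:
(54, 77) + (1, 44). λ = (44 - 77)/(1 - 54) ≡ 46/26 mod 79. 26⁻¹ ≡ 76 (mod 79), so λ ≡ 20.
  x = λ² - 54 - 1 = 400 - 55 ≡ 29; y = λ·(54 - 29) - 77 ≡ 28. → (29, 28)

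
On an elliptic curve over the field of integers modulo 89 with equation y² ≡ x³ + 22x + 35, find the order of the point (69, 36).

10

2P: tangent at (69, 36): λ = (3·69² + 22)/(2·36) ≡ 65/72. 72⁻¹ ≡ 68 (mod 89), so λ ≡ 65·68 ≡ 59.
  x = λ² - 69 - 69 = 3481 - 138 ≡ 50; y = λ·(69 - 50) - 36 ≡ 17. → (50, 17)
3P: (50, 17) + (69, 36). λ = (36 - 17)/(69 - 50) ≡ 19/19 mod 89. 19⁻¹ ≡ 75 (mod 89), so λ ≡ 1.
  x = λ² - 50 - 69 = 1 - 119 ≡ 60; y = λ·(50 - 60) - 17 ≡ 62. → (60, 62)
4P: (60, 62) + (69, 36). λ = (36 - 62)/(69 - 60) ≡ 63/9 mod 89. 9⁻¹ ≡ 10 (mod 89) since 9·10 = 90 ≡ 1, so λ ≡ 7.
  x = λ² - 60 - 69 = 49 - 129 ≡ 9; y = λ·(60 - 9) - 62 ≡ 28. → (9, 28)
5P: (9, 28) + (69, 36). λ = (36 - 28)/(69 - 9) ≡ 8/60 mod 89. 60⁻¹ ≡ 46 (mod 89), so λ ≡ 12.
  x = λ² - 9 - 69 = 144 - 78 ≡ 66; y = λ·(9 - 66) - 28 ≡ 0. → (66, 0)
6P: (66, 0) + (69, 36). λ = (36 - 0)/(69 - 66) ≡ 36/3 mod 89. 3⁻¹ ≡ 30 (mod 89) since 3·30 = 90 ≡ 1, so λ ≡ 12.
  x = λ² - 66 - 69 = 144 - 135 ≡ 9; y = λ·(66 - 9) - 0 ≡ 61. → (9, 61)
7P: (9, 61) + (69, 36). λ = (36 - 61)/(69 - 9) ≡ 64/60 mod 89. 60⁻¹ ≡ 46 (mod 89) since 60·46 = 2760 ≡ 1, so λ ≡ 7.
  x = λ² - 9 - 69 = 49 - 78 ≡ 60; y = λ·(9 - 60) - 61 ≡ 27. → (60, 27)
8P: (60, 27) + (69, 36). λ = (36 - 27)/(69 - 60) ≡ 9/9 mod 89. 9⁻¹ ≡ 10 (mod 89) since 9·10 = 90 ≡ 1, so λ ≡ 1.
  x = λ² - 60 - 69 = 1 - 129 ≡ 50; y = λ·(60 - 50) - 27 ≡ 72. → (50, 72)
9P: (50, 72) + (69, 36). λ = (36 - 72)/(69 - 50) ≡ 53/19 mod 89. 19⁻¹ ≡ 75 (mod 89), so λ ≡ 59.
  x = λ² - 50 - 69 = 3481 - 119 ≡ 69; y = λ·(50 - 69) - 72 ≡ 53. → (69, 53)
10P: (69, 53) + (69, 36): same x and y₁ ≡ -y₂, so the sum is O.
10P = O, so the order is 10.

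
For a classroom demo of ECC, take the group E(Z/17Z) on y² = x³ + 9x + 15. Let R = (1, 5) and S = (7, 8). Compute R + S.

(1, 5) + (7, 8). λ = (8 - 5)/(7 - 1) ≡ 3/6 mod 17. 6⁻¹ ≡ 3 (mod 17) since 6·3 = 18 ≡ 1, so λ ≡ 9.
  x = λ² - 1 - 7 = 81 - 8 ≡ 5; y = λ·(1 - 5) - 5 ≡ 10. → (5, 10)

(5, 10)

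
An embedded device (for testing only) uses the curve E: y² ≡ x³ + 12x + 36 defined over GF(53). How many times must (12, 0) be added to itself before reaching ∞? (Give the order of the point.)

2P: (12, 0) + (12, 0): same x and y₁ ≡ -y₂, so the sum is ∞.
2P = ∞, so the order is 2.

2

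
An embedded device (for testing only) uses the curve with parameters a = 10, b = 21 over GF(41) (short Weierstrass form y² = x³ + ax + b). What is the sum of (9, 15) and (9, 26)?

The two points share x = 9 and their y-coordinates satisfy 15 + 26 ≡ 0 (mod 41), so they are inverses. Their sum is ∞.

O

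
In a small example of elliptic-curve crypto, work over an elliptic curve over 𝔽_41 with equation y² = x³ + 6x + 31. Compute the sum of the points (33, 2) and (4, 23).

(25, 12)

(33, 2) + (4, 23). λ = (23 - 2)/(4 - 33) ≡ 21/12 mod 41. 12⁻¹ ≡ 24 (mod 41) since 12·24 = 288 ≡ 1, so λ ≡ 12.
  x = λ² - 33 - 4 = 144 - 37 ≡ 25; y = λ·(33 - 25) - 2 ≡ 12. → (25, 12)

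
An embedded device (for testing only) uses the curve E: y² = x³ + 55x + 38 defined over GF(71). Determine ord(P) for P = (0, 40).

2P: tangent at (0, 40): λ = (3·0² + 55)/(2·40) ≡ 55/9. 9⁻¹ ≡ 8 (mod 71), so λ ≡ 55·8 ≡ 14.
  x = λ² - 0 - 0 = 196 - 0 ≡ 54; y = λ·(0 - 54) - 40 ≡ 56. → (54, 56)
3P: (54, 56) + (0, 40). λ = (40 - 56)/(0 - 54) ≡ 55/17 mod 71. 17⁻¹ ≡ 46 (mod 71) since 17·46 = 782 ≡ 1, so λ ≡ 45.
  x = λ² - 54 - 0 = 2025 - 54 ≡ 54; y = λ·(54 - 54) - 56 ≡ 15. → (54, 15)
4P: (54, 15) + (0, 40). λ = (40 - 15)/(0 - 54) ≡ 25/17 mod 71. 17⁻¹ ≡ 46 (mod 71), so λ ≡ 14.
  x = λ² - 54 - 0 = 196 - 54 ≡ 0; y = λ·(54 - 0) - 15 ≡ 31. → (0, 31)
5P: (0, 31) + (0, 40): same x and y₁ ≡ -y₂, so the sum is ∞.
5P = ∞, so the order is 5.

5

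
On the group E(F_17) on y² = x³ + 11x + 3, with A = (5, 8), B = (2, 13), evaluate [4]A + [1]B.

First 4A:
Repeated addition: build up to 4A.
2A: tangent at (5, 8): λ = (3·5² + 11)/(2·8) ≡ 1/16. 16⁻¹ ≡ 16 (mod 17), so λ ≡ 1·16 ≡ 16.
  x = λ² - 5 - 5 = 256 - 10 ≡ 8; y = λ·(5 - 8) - 8 ≡ 12. → (8, 12)
3A: (8, 12) + (5, 8). λ = (8 - 12)/(5 - 8) ≡ 13/14 mod 17. 14⁻¹ ≡ 11 (mod 17) since 14·11 = 154 ≡ 1, so λ ≡ 7.
  x = λ² - 8 - 5 = 49 - 13 ≡ 2; y = λ·(8 - 2) - 12 ≡ 13. → (2, 13)
4A: (2, 13) + (5, 8). λ = (8 - 13)/(5 - 2) ≡ 12/3 mod 17. 3⁻¹ ≡ 6 (mod 17), so λ ≡ 4.
  x = λ² - 2 - 5 = 16 - 7 ≡ 9; y = λ·(2 - 9) - 13 ≡ 10. → (9, 10)
4A = (9, 10).
Finally 4A + B:
(9, 10) + (2, 13). λ = (13 - 10)/(2 - 9) ≡ 3/10 mod 17. 10⁻¹ ≡ 12 (mod 17), so λ ≡ 2.
  x = λ² - 9 - 2 = 4 - 11 ≡ 10; y = λ·(9 - 10) - 10 ≡ 5. → (10, 5)

(10, 5)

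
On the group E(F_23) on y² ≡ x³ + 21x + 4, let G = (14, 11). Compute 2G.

tangent at (14, 11): λ = (3·14² + 21)/(2·11) ≡ 11/22. 22⁻¹ ≡ 22 (mod 23) since 22·22 = 484 ≡ 1, so λ ≡ 11·22 ≡ 12.
  x = λ² - 14 - 14 = 144 - 28 ≡ 1; y = λ·(14 - 1) - 11 ≡ 7. → (1, 7)

(1, 7)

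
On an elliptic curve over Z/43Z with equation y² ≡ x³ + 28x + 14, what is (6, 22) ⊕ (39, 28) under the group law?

(6, 22) + (39, 28). λ = (28 - 22)/(39 - 6) ≡ 6/33 mod 43. 33⁻¹ ≡ 30 (mod 43) since 33·30 = 990 ≡ 1, so λ ≡ 8.
  x = λ² - 6 - 39 = 64 - 45 ≡ 19; y = λ·(6 - 19) - 22 ≡ 3. → (19, 3)

(19, 3)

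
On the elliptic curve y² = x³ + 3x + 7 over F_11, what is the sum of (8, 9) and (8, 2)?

The two points share x = 8 and their y-coordinates satisfy 9 + 2 ≡ 0 (mod 11), so they are inverses. Their sum is ∞.

O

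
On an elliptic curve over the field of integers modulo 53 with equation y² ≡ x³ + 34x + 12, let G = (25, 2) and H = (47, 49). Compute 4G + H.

First 4G:
Repeated addition: build up to 4G.
2G: tangent at (25, 2): λ = (3·25² + 34)/(2·2) ≡ 1/4. 4⁻¹ ≡ 40 (mod 53) since 4·40 = 160 ≡ 1, so λ ≡ 1·40 ≡ 40.
  x = λ² - 25 - 25 = 1600 - 50 ≡ 13; y = λ·(25 - 13) - 2 ≡ 1. → (13, 1)
3G: (13, 1) + (25, 2). λ = (2 - 1)/(25 - 13) ≡ 1/12 mod 53. 12⁻¹ ≡ 31 (mod 53), so λ ≡ 31.
  x = λ² - 13 - 25 = 961 - 38 ≡ 22; y = λ·(13 - 22) - 1 ≡ 38. → (22, 38)
4G: (22, 38) + (25, 2). λ = (2 - 38)/(25 - 22) ≡ 17/3 mod 53. 3⁻¹ ≡ 18 (mod 53), so λ ≡ 41.
  x = λ² - 22 - 25 = 1681 - 47 ≡ 44; y = λ·(22 - 44) - 38 ≡ 14. → (44, 14)
4G = (44, 14).
Finally 4G + H:
(44, 14) + (47, 49). λ = (49 - 14)/(47 - 44) ≡ 35/3 mod 53. 3⁻¹ ≡ 18 (mod 53), so λ ≡ 47.
  x = λ² - 44 - 47 = 2209 - 91 ≡ 51; y = λ·(44 - 51) - 14 ≡ 28. → (51, 28)

(51, 28)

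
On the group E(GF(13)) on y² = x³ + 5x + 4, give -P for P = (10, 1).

-(10, 1) = (10, -1 mod 13) = (10, 12).

(10, 12)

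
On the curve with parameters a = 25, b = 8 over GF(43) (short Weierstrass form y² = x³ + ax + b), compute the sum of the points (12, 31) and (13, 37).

(12, 31) + (13, 37). λ = (37 - 31)/(13 - 12) ≡ 6/1 mod 43. 1⁻¹ ≡ 1 (mod 43) since 1·1 = 1 ≡ 1, so λ ≡ 6.
  x = λ² - 12 - 13 = 36 - 25 ≡ 11; y = λ·(12 - 11) - 31 ≡ 18. → (11, 18)

(11, 18)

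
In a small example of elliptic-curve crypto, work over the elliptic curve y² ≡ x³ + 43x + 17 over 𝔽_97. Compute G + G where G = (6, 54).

tangent at (6, 54): λ = (3·6² + 43)/(2·54) ≡ 54/11. 11⁻¹ ≡ 53 (mod 97), so λ ≡ 54·53 ≡ 49.
  x = λ² - 6 - 6 = 2401 - 12 ≡ 61; y = λ·(6 - 61) - 54 ≡ 64. → (61, 64)

(61, 64)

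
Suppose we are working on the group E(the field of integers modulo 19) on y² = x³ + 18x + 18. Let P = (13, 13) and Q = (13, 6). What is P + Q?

O

The two points share x = 13 and their y-coordinates satisfy 13 + 6 ≡ 0 (mod 19), so they are inverses. Their sum is O.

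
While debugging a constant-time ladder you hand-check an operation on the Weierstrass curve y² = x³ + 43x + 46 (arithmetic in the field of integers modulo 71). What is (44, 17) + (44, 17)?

tangent at (44, 17): λ = (3·44² + 43)/(2·17) ≡ 29/34. 34⁻¹ ≡ 23 (mod 71), so λ ≡ 29·23 ≡ 28.
  x = λ² - 44 - 44 = 784 - 88 ≡ 57; y = λ·(44 - 57) - 17 ≡ 45. → (57, 45)

(57, 45)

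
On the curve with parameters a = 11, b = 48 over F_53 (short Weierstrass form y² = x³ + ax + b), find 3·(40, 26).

Write G = (40, 26).
Repeated addition: build up to 3G.
2G: tangent at (40, 26): λ = (3·40² + 11)/(2·26) ≡ 41/52. 52⁻¹ ≡ 52 (mod 53) since 52·52 = 2704 ≡ 1, so λ ≡ 41·52 ≡ 12.
  x = λ² - 40 - 40 = 144 - 80 ≡ 11; y = λ·(40 - 11) - 26 ≡ 4. → (11, 4)
3G: (11, 4) + (40, 26). λ = (26 - 4)/(40 - 11) ≡ 22/29 mod 53. 29⁻¹ ≡ 11 (mod 53) since 29·11 = 319 ≡ 1, so λ ≡ 30.
  x = λ² - 11 - 40 = 900 - 51 ≡ 1; y = λ·(11 - 1) - 4 ≡ 31. → (1, 31)

(1, 31)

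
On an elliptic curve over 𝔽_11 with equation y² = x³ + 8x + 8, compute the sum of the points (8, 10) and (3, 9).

(4, 4)

(8, 10) + (3, 9). λ = (9 - 10)/(3 - 8) ≡ 10/6 mod 11. 6⁻¹ ≡ 2 (mod 11), so λ ≡ 9.
  x = λ² - 8 - 3 = 81 - 11 ≡ 4; y = λ·(8 - 4) - 10 ≡ 4. → (4, 4)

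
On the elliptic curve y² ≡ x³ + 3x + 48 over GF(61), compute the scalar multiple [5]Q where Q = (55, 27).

(10, 38)

Double-and-add on 5 = (101)₂. Start with Q = (55, 27) for the leading 1-bit.
double: tangent at (55, 27): λ = (3·55² + 3)/(2·27) ≡ 50/54. 54⁻¹ ≡ 26 (mod 61), so λ ≡ 50·26 ≡ 19.
  x = λ² - 55 - 55 = 361 - 110 ≡ 7; y = λ·(55 - 7) - 27 ≡ 31. → (7, 31)
double: tangent at (7, 31): λ = (3·7² + 3)/(2·31) ≡ 28/1. 1⁻¹ ≡ 1 (mod 61), so λ ≡ 28·1 ≡ 28.
  x = λ² - 7 - 7 = 784 - 14 ≡ 38; y = λ·(7 - 38) - 31 ≡ 16. → (38, 16)
add Q: (38, 16) + (55, 27). λ = (27 - 16)/(55 - 38) ≡ 11/17 mod 61. 17⁻¹ ≡ 18 (mod 61), so λ ≡ 15.
  x = λ² - 38 - 55 = 225 - 93 ≡ 10; y = λ·(38 - 10) - 16 ≡ 38. → (10, 38)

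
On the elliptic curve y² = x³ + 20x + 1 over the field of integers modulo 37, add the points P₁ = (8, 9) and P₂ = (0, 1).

(30, 6)

(8, 9) + (0, 1). λ = (1 - 9)/(0 - 8) ≡ 29/29 mod 37. 29⁻¹ ≡ 23 (mod 37), so λ ≡ 1.
  x = λ² - 8 - 0 = 1 - 8 ≡ 30; y = λ·(8 - 30) - 9 ≡ 6. → (30, 6)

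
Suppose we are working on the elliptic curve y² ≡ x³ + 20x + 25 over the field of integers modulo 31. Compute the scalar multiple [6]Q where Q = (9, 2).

Repeated addition: build up to 6Q.
2Q: tangent at (9, 2): λ = (3·9² + 20)/(2·2) ≡ 15/4. 4⁻¹ ≡ 8 (mod 31) since 4·8 = 32 ≡ 1, so λ ≡ 15·8 ≡ 27.
  x = λ² - 9 - 9 = 729 - 18 ≡ 29; y = λ·(9 - 29) - 2 ≡ 16. → (29, 16)
3Q: (29, 16) + (9, 2). λ = (2 - 16)/(9 - 29) ≡ 17/11 mod 31. 11⁻¹ ≡ 17 (mod 31), so λ ≡ 10.
  x = λ² - 29 - 9 = 100 - 38 ≡ 0; y = λ·(29 - 0) - 16 ≡ 26. → (0, 26)
4Q: (0, 26) + (9, 2). λ = (2 - 26)/(9 - 0) ≡ 7/9 mod 31. 9⁻¹ ≡ 7 (mod 31), so λ ≡ 18.
  x = λ² - 0 - 9 = 324 - 9 ≡ 5; y = λ·(0 - 5) - 26 ≡ 8. → (5, 8)
5Q: (5, 8) + (9, 2). λ = (2 - 8)/(9 - 5) ≡ 25/4 mod 31. 4⁻¹ ≡ 8 (mod 31) since 4·8 = 32 ≡ 1, so λ ≡ 14.
  x = λ² - 5 - 9 = 196 - 14 ≡ 27; y = λ·(5 - 27) - 8 ≡ 25. → (27, 25)
6Q: (27, 25) + (9, 2). λ = (2 - 25)/(9 - 27) ≡ 8/13 mod 31. 13⁻¹ ≡ 12 (mod 31), so λ ≡ 3.
  x = λ² - 27 - 9 = 9 - 36 ≡ 4; y = λ·(27 - 4) - 25 ≡ 13. → (4, 13)

(4, 13)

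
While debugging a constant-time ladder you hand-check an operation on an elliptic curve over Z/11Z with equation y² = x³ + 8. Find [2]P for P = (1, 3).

tangent at (1, 3): λ = (3·1² + 0)/(2·3) ≡ 3/6. 6⁻¹ ≡ 2 (mod 11) since 6·2 = 12 ≡ 1, so λ ≡ 3·2 ≡ 6.
  x = λ² - 1 - 1 = 36 - 2 ≡ 1; y = λ·(1 - 1) - 3 ≡ 8. → (1, 8)

(1, 8)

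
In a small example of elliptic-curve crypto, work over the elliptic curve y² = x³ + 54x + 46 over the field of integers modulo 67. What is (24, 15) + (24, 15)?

tangent at (24, 15): λ = (3·24² + 54)/(2·15) ≡ 40/30. 30⁻¹ ≡ 38 (mod 67), so λ ≡ 40·38 ≡ 46.
  x = λ² - 24 - 24 = 2116 - 48 ≡ 58; y = λ·(24 - 58) - 15 ≡ 29. → (58, 29)

(58, 29)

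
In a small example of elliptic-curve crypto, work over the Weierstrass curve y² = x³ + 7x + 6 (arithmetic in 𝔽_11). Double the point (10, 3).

(6, 0)

tangent at (10, 3): λ = (3·10² + 7)/(2·3) ≡ 10/6. 6⁻¹ ≡ 2 (mod 11), so λ ≡ 10·2 ≡ 9.
  x = λ² - 10 - 10 = 81 - 20 ≡ 6; y = λ·(10 - 6) - 3 ≡ 0. → (6, 0)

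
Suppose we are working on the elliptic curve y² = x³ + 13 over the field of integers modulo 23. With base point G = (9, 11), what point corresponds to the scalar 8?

(0, 17)

Repeated addition: build up to 8G.
2G: tangent at (9, 11): λ = (3·9² + 0)/(2·11) ≡ 13/22. 22⁻¹ ≡ 22 (mod 23), so λ ≡ 13·22 ≡ 10.
  x = λ² - 9 - 9 = 100 - 18 ≡ 13; y = λ·(9 - 13) - 11 ≡ 18. → (13, 18)
3G: (13, 18) + (9, 11). λ = (11 - 18)/(9 - 13) ≡ 16/19 mod 23. 19⁻¹ ≡ 17 (mod 23), so λ ≡ 19.
  x = λ² - 13 - 9 = 361 - 22 ≡ 17; y = λ·(13 - 17) - 18 ≡ 21. → (17, 21)
4G: (17, 21) + (9, 11). λ = (11 - 21)/(9 - 17) ≡ 13/15 mod 23. 15⁻¹ ≡ 20 (mod 23) since 15·20 = 300 ≡ 1, so λ ≡ 7.
  x = λ² - 17 - 9 = 49 - 26 ≡ 0; y = λ·(17 - 0) - 21 ≡ 6. → (0, 6)
5G: (0, 6) + (9, 11). λ = (11 - 6)/(9 - 0) ≡ 5/9 mod 23. 9⁻¹ ≡ 18 (mod 23), so λ ≡ 21.
  x = λ² - 0 - 9 = 441 - 9 ≡ 18; y = λ·(0 - 18) - 6 ≡ 7. → (18, 7)
6G: (18, 7) + (9, 11). λ = (11 - 7)/(9 - 18) ≡ 4/14 mod 23. 14⁻¹ ≡ 5 (mod 23) since 14·5 = 70 ≡ 1, so λ ≡ 20.
  x = λ² - 18 - 9 = 400 - 27 ≡ 5; y = λ·(18 - 5) - 7 ≡ 0. → (5, 0)
7G: (5, 0) + (9, 11). λ = (11 - 0)/(9 - 5) ≡ 11/4 mod 23. 4⁻¹ ≡ 6 (mod 23), so λ ≡ 20.
  x = λ² - 5 - 9 = 400 - 14 ≡ 18; y = λ·(5 - 18) - 0 ≡ 16. → (18, 16)
8G: (18, 16) + (9, 11). λ = (11 - 16)/(9 - 18) ≡ 18/14 mod 23. 14⁻¹ ≡ 5 (mod 23), so λ ≡ 21.
  x = λ² - 18 - 9 = 441 - 27 ≡ 0; y = λ·(18 - 0) - 16 ≡ 17. → (0, 17)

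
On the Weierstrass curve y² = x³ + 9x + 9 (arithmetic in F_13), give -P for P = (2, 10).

(2, 3)

-(2, 10) = (2, -10 mod 13) = (2, 3).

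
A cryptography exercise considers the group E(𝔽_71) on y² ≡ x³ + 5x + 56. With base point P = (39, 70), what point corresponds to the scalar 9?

(2, 43)

Repeated addition: build up to 9P.
2P: tangent at (39, 70): λ = (3·39² + 5)/(2·70) ≡ 24/69. 69⁻¹ ≡ 35 (mod 71), so λ ≡ 24·35 ≡ 59.
  x = λ² - 39 - 39 = 3481 - 78 ≡ 66; y = λ·(39 - 66) - 70 ≡ 41. → (66, 41)
3P: (66, 41) + (39, 70). λ = (70 - 41)/(39 - 66) ≡ 29/44 mod 71. 44⁻¹ ≡ 21 (mod 71), so λ ≡ 41.
  x = λ² - 66 - 39 = 1681 - 105 ≡ 14; y = λ·(66 - 14) - 41 ≡ 32. → (14, 32)
4P: (14, 32) + (39, 70). λ = (70 - 32)/(39 - 14) ≡ 38/25 mod 71. 25⁻¹ ≡ 54 (mod 71) since 25·54 = 1350 ≡ 1, so λ ≡ 64.
  x = λ² - 14 - 39 = 4096 - 53 ≡ 67; y = λ·(14 - 67) - 32 ≡ 55. → (67, 55)
5P: (67, 55) + (39, 70). λ = (70 - 55)/(39 - 67) ≡ 15/43 mod 71. 43⁻¹ ≡ 38 (mod 71) since 43·38 = 1634 ≡ 1, so λ ≡ 2.
  x = λ² - 67 - 39 = 4 - 106 ≡ 40; y = λ·(67 - 40) - 55 ≡ 70. → (40, 70)
6P: (40, 70) + (39, 70). λ = (70 - 70)/(39 - 40) ≡ 0/70 mod 71. 70⁻¹ ≡ 70 (mod 71), so λ ≡ 0.
  x = λ² - 40 - 39 = 0 - 79 ≡ 63; y = λ·(40 - 63) - 70 ≡ 1. → (63, 1)
7P: (63, 1) + (39, 70). λ = (70 - 1)/(39 - 63) ≡ 69/47 mod 71. 47⁻¹ ≡ 68 (mod 71), so λ ≡ 6.
  x = λ² - 63 - 39 = 36 - 102 ≡ 5; y = λ·(63 - 5) - 1 ≡ 63. → (5, 63)
8P: (5, 63) + (39, 70). λ = (70 - 63)/(39 - 5) ≡ 7/34 mod 71. 34⁻¹ ≡ 23 (mod 71), so λ ≡ 19.
  x = λ² - 5 - 39 = 361 - 44 ≡ 33; y = λ·(5 - 33) - 63 ≡ 44. → (33, 44)
9P: (33, 44) + (39, 70). λ = (70 - 44)/(39 - 33) ≡ 26/6 mod 71. 6⁻¹ ≡ 12 (mod 71) since 6·12 = 72 ≡ 1, so λ ≡ 28.
  x = λ² - 33 - 39 = 784 - 72 ≡ 2; y = λ·(33 - 2) - 44 ≡ 43. → (2, 43)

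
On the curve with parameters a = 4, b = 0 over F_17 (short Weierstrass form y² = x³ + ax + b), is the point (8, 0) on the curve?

yes

y² = 0² ≡ 0; x³ + 4x + 0 = 544 ≡ 0 (mod 17). 0 = 0.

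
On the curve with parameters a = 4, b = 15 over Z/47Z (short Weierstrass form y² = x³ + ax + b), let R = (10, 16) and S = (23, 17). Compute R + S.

(10, 16) + (23, 17). λ = (17 - 16)/(23 - 10) ≡ 1/13 mod 47. 13⁻¹ ≡ 29 (mod 47), so λ ≡ 29.
  x = λ² - 10 - 23 = 841 - 33 ≡ 9; y = λ·(10 - 9) - 16 ≡ 13. → (9, 13)

(9, 13)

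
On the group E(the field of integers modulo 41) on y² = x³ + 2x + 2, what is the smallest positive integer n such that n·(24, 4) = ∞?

2P: tangent at (24, 4): λ = (3·24² + 2)/(2·4) ≡ 8/8. 8⁻¹ ≡ 36 (mod 41) since 8·36 = 288 ≡ 1, so λ ≡ 8·36 ≡ 1.
  x = λ² - 24 - 24 = 1 - 48 ≡ 35; y = λ·(24 - 35) - 4 ≡ 26. → (35, 26)
3P: (35, 26) + (24, 4). λ = (4 - 26)/(24 - 35) ≡ 19/30 mod 41. 30⁻¹ ≡ 26 (mod 41) since 30·26 = 780 ≡ 1, so λ ≡ 2.
  x = λ² - 35 - 24 = 4 - 59 ≡ 27; y = λ·(35 - 27) - 26 ≡ 31. → (27, 31)
4P: (27, 31) + (24, 4). λ = (4 - 31)/(24 - 27) ≡ 14/38 mod 41. 38⁻¹ ≡ 27 (mod 41), so λ ≡ 9.
  x = λ² - 27 - 24 = 81 - 51 ≡ 30; y = λ·(27 - 30) - 31 ≡ 24. → (30, 24)
5P: (30, 24) + (24, 4). λ = (4 - 24)/(24 - 30) ≡ 21/35 mod 41. 35⁻¹ ≡ 34 (mod 41) since 35·34 = 1190 ≡ 1, so λ ≡ 17.
  x = λ² - 30 - 24 = 289 - 54 ≡ 30; y = λ·(30 - 30) - 24 ≡ 17. → (30, 17)
6P: (30, 17) + (24, 4). λ = (4 - 17)/(24 - 30) ≡ 28/35 mod 41. 35⁻¹ ≡ 34 (mod 41) since 35·34 = 1190 ≡ 1, so λ ≡ 9.
  x = λ² - 30 - 24 = 81 - 54 ≡ 27; y = λ·(30 - 27) - 17 ≡ 10. → (27, 10)
7P: (27, 10) + (24, 4). λ = (4 - 10)/(24 - 27) ≡ 35/38 mod 41. 38⁻¹ ≡ 27 (mod 41), so λ ≡ 2.
  x = λ² - 27 - 24 = 4 - 51 ≡ 35; y = λ·(27 - 35) - 10 ≡ 15. → (35, 15)
8P: (35, 15) + (24, 4). λ = (4 - 15)/(24 - 35) ≡ 30/30 mod 41. 30⁻¹ ≡ 26 (mod 41), so λ ≡ 1.
  x = λ² - 35 - 24 = 1 - 59 ≡ 24; y = λ·(35 - 24) - 15 ≡ 37. → (24, 37)
9P: (24, 37) + (24, 4): same x and y₁ ≡ -y₂, so the sum is ∞.
9P = ∞, so the order is 9.

9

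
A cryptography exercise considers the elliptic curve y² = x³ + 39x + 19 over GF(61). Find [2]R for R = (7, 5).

(5, 20)

tangent at (7, 5): λ = (3·7² + 39)/(2·5) ≡ 3/10. 10⁻¹ ≡ 55 (mod 61), so λ ≡ 3·55 ≡ 43.
  x = λ² - 7 - 7 = 1849 - 14 ≡ 5; y = λ·(7 - 5) - 5 ≡ 20. → (5, 20)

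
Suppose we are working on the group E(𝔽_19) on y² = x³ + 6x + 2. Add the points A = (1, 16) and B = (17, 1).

(1, 16) + (17, 1). λ = (1 - 16)/(17 - 1) ≡ 4/16 mod 19. 16⁻¹ ≡ 6 (mod 19), so λ ≡ 5.
  x = λ² - 1 - 17 = 25 - 18 ≡ 7; y = λ·(1 - 7) - 16 ≡ 11. → (7, 11)

(7, 11)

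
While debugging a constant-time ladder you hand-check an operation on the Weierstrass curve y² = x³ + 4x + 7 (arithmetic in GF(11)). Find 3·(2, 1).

Write P = (2, 1).
Repeated addition: build up to 3P.
2P: tangent at (2, 1): λ = (3·2² + 4)/(2·1) ≡ 5/2. 2⁻¹ ≡ 6 (mod 11), so λ ≡ 5·6 ≡ 8.
  x = λ² - 2 - 2 = 64 - 4 ≡ 5; y = λ·(2 - 5) - 1 ≡ 8. → (5, 8)
3P: (5, 8) + (2, 1). λ = (1 - 8)/(2 - 5) ≡ 4/8 mod 11. 8⁻¹ ≡ 7 (mod 11) since 8·7 = 56 ≡ 1, so λ ≡ 6.
  x = λ² - 5 - 2 = 36 - 7 ≡ 7; y = λ·(5 - 7) - 8 ≡ 2. → (7, 2)

(7, 2)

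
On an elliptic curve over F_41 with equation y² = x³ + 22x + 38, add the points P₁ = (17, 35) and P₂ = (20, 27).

(2, 7)

(17, 35) + (20, 27). λ = (27 - 35)/(20 - 17) ≡ 33/3 mod 41. 3⁻¹ ≡ 14 (mod 41), so λ ≡ 11.
  x = λ² - 17 - 20 = 121 - 37 ≡ 2; y = λ·(17 - 2) - 35 ≡ 7. → (2, 7)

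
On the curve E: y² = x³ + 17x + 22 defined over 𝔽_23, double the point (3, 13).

(20, 6)

tangent at (3, 13): λ = (3·3² + 17)/(2·13) ≡ 21/3. 3⁻¹ ≡ 8 (mod 23), so λ ≡ 21·8 ≡ 7.
  x = λ² - 3 - 3 = 49 - 6 ≡ 20; y = λ·(3 - 20) - 13 ≡ 6. → (20, 6)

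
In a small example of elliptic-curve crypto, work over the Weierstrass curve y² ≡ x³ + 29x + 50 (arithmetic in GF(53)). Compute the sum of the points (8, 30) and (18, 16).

(12, 18)

(8, 30) + (18, 16). λ = (16 - 30)/(18 - 8) ≡ 39/10 mod 53. 10⁻¹ ≡ 16 (mod 53), so λ ≡ 41.
  x = λ² - 8 - 18 = 1681 - 26 ≡ 12; y = λ·(8 - 12) - 30 ≡ 18. → (12, 18)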